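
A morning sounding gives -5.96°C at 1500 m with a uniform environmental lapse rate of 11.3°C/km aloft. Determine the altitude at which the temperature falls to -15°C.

2300 m

Height above start = (-5.96 − (-15)) / 11.3 = 0.8 km
Altitude = 1500 m + 800 m = 2300 m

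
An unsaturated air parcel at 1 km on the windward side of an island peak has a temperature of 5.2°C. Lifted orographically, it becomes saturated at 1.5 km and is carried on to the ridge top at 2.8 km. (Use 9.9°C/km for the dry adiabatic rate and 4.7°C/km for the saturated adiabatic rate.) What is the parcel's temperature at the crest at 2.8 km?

-5.86°C

1000 → 1500 m (dry, 9.9°C/km): ΔT = -9.9 × 0.5 = -4.95°C → T = 0.25°C
1500 → 2800 m (saturated, 4.7°C/km): ΔT = -4.7 × 1.3 = -6.11°C → T = -5.86°C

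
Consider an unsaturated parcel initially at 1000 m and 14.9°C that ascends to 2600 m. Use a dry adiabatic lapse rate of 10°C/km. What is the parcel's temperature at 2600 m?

From 1000 m to 2600 m (dry adiabatic): cools by 10 × 1.6 = 16°C, giving -1.1°C.

-1.1°C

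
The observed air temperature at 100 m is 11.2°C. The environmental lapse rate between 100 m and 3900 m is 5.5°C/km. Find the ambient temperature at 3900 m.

From 100 m to 3900 m (environmental): cools by 5.5 × 3.8 = 20.9°C, giving -9.7°C.

-9.7°C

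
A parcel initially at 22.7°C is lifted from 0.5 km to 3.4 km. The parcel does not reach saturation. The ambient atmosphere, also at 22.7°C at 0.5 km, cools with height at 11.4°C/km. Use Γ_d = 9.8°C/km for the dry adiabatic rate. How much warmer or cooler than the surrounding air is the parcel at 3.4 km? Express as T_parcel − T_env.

+4.64°C (parcel warmer than environment)

Parcel:
  From 500 m to 3400 m (dry): cools by 9.8 × 2.9 = 28.42°C, giving -5.72°C.
Environment:
  From 500 m to 3400 m (environment): cools by 11.4 × 2.9 = 33.06°C, giving -10.36°C.
T_parcel − T_env = -5.72 − (-10.36) = +4.64°C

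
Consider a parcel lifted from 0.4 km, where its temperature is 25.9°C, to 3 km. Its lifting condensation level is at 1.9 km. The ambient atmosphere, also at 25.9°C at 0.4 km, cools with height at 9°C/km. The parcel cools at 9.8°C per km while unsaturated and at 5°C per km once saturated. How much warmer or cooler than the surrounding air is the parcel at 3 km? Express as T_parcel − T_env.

+3.2°C (parcel warmer than environment)

Parcel:
  From 400 m to 1900 m (dry): cools by 9.8 × 1.5 = 14.7°C, giving 11.2°C.
  From 1900 m to 3000 m (saturated): cools by 5 × 1.1 = 5.5°C, giving 5.7°C.
Environment:
  From 400 m to 3000 m (environment): cools by 9 × 2.6 = 23.4°C, giving 2.5°C.
T_parcel − T_env = 5.7 − 2.5 = +3.2°C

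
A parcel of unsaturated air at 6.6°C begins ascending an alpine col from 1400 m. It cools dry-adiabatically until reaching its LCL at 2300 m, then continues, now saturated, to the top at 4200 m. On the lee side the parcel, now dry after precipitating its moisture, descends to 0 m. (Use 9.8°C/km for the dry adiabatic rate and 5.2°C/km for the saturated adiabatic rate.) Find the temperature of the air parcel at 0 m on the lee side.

Dry to 2300 m: -9.8 × 0.9 km = -8.82°C, so T = -2.22°C.
Saturated to 4200 m: -5.2 × 1.9 km = -9.88°C, so T = -12.1°C.
Dry descent to 0 m: +9.8 × 4.2 km = +41.16°C, so T = 29.06°C.

29.06°C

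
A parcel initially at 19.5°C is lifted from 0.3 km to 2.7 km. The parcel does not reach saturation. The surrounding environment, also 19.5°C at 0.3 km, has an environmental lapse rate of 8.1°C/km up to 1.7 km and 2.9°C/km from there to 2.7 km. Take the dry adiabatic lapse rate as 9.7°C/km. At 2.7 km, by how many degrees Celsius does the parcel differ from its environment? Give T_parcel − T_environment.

-9.04°C (parcel cooler than environment)

Parcel:
  300 → 2700 m (dry, 9.7°C/km): ΔT = -9.7 × 2.4 = -23.28°C → T = -3.78°C
Environment:
  300 → 1700 m (environment, lower layer, 8.1°C/km): ΔT = -8.1 × 1.4 = -11.34°C → T = 8.16°C
  1700 → 2700 m (environment, upper layer, 2.9°C/km): ΔT = -2.9 × 1 = -2.9°C → T = 5.26°C
T_parcel − T_env = -3.78 − 5.26 = -9.04°C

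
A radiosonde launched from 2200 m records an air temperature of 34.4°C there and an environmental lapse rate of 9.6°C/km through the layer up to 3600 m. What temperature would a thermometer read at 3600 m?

20.96°C

2200 → 3600 m (environmental, 9.6°C/km): ΔT = -9.6 × 1.4 = -13.44°C → T = 20.96°C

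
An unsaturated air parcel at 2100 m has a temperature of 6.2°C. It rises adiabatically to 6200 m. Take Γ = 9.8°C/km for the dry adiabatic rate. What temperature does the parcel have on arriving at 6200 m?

-33.98°C

From 2100 m to 6200 m (dry adiabatic): cools by 9.8 × 4.1 = 40.18°C, giving -33.98°C.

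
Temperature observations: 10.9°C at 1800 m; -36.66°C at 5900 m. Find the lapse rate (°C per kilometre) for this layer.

11.6°C/km

Γ = −ΔT/Δz = (10.9 − (-36.66)) / (5900 − 1800) m
  = 47.56°C / 4.1 km = 11.6°C/km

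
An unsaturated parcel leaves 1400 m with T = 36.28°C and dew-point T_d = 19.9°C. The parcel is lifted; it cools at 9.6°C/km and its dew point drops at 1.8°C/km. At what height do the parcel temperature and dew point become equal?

T and T_d converge at 9.6 − 1.8 = 7.8°C per km
Height above start = (36.28 − 19.9) / 7.8 = 2.1 km
LCL altitude = 1400 m + 2100 m = 3500 m

3500 m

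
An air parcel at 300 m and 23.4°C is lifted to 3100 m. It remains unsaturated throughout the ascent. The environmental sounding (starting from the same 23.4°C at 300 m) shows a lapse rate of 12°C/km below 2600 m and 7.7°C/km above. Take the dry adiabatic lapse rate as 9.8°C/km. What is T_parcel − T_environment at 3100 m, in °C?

+4.01°C (parcel warmer than environment)

Parcel:
  300 → 3100 m (dry, 9.8°C/km): ΔT = -9.8 × 2.8 = -27.44°C → T = -4.04°C
Environment:
  300 → 2600 m (environment, lower layer, 12°C/km): ΔT = -12 × 2.3 = -27.6°C → T = -4.2°C
  2600 → 3100 m (environment, upper layer, 7.7°C/km): ΔT = -7.7 × 0.5 = -3.85°C → T = -8.05°C
T_parcel − T_env = -4.04 − (-8.05) = +4.01°C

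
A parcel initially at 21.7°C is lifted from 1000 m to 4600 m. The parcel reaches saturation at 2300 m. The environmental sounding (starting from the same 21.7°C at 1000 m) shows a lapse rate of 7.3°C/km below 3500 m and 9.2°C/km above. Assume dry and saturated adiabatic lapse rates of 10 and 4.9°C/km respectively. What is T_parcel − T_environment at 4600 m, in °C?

+4.1°C (parcel warmer than environment)

Parcel:
  1000–2300 m, dry: Δz = 1.3 km ⇒ ΔT = -13°C; T = 8.7°C
  2300–4600 m, saturated: Δz = 2.3 km ⇒ ΔT = -11.27°C; T = -2.57°C
Environment:
  1000–3500 m, environment, lower layer: Δz = 2.5 km ⇒ ΔT = -18.25°C; T = 3.45°C
  3500–4600 m, environment, upper layer: Δz = 1.1 km ⇒ ΔT = -10.12°C; T = -6.67°C
T_parcel − T_env = -2.57 − (-6.67) = +4.1°C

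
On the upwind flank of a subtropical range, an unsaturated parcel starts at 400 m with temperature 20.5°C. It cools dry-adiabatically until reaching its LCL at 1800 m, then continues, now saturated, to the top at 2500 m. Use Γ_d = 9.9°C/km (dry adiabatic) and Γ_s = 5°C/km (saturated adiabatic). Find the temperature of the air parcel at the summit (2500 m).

From 400 m to 1800 m (dry): cools by 9.9 × 1.4 = 13.86°C, giving 6.64°C.
From 1800 m to 2500 m (saturated): cools by 5 × 0.7 = 3.5°C, giving 3.14°C.

3.14°C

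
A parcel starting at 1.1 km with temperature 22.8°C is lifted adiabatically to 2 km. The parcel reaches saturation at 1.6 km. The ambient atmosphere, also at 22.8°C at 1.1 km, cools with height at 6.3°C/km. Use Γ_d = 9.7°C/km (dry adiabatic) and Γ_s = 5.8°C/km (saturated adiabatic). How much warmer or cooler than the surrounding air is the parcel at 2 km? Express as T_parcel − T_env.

Parcel:
  From 1100 m to 1600 m (dry): cools by 9.7 × 0.5 = 4.85°C, giving 17.95°C.
  From 1600 m to 2000 m (saturated): cools by 5.8 × 0.4 = 2.32°C, giving 15.63°C.
Environment:
  From 1100 m to 2000 m (environment): cools by 6.3 × 0.9 = 5.67°C, giving 17.13°C.
T_parcel − T_env = 15.63 − 17.13 = -1.5°C

-1.5°C (parcel cooler than environment)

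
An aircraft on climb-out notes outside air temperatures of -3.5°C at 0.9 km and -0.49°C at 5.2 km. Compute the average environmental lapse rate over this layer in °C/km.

Γ = −ΔT/Δz = (-3.5 − (-0.49)) / (5200 − 900) m
  = -3.01°C / 4.3 km = -0.7°C/km

-0.7°C/km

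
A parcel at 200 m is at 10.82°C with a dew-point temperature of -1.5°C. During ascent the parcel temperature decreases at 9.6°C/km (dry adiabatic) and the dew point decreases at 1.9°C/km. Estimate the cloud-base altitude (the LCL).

1800 m

T and T_d converge at 9.6 − 1.9 = 7.7°C per km
Height above start = (10.82 − (-1.5)) / 7.7 = 1.6 km
LCL altitude = 200 m + 1600 m = 1800 m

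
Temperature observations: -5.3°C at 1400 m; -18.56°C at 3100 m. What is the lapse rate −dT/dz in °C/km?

Γ = −ΔT/Δz = (-5.3 − (-18.56)) / (3100 − 1400) m
  = 13.26°C / 1.7 km = 7.8°C/km

7.8°C/km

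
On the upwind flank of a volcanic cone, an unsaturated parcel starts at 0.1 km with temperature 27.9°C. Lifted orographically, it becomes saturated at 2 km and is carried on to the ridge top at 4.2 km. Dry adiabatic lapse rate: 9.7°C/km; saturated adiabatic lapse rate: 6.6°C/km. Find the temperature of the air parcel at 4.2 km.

-5.05°C

100–2000 m, dry: Δz = 1.9 km ⇒ ΔT = -18.43°C; T = 9.47°C
2000–4200 m, saturated: Δz = 2.2 km ⇒ ΔT = -14.52°C; T = -5.05°C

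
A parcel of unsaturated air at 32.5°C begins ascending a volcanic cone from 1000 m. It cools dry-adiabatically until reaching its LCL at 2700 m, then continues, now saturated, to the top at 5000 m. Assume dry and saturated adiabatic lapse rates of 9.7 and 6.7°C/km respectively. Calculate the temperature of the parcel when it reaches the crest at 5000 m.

0.6°C

From 1000 m to 2700 m (dry): cools by 9.7 × 1.7 = 16.49°C, giving 16.01°C.
From 2700 m to 5000 m (saturated): cools by 6.7 × 2.3 = 15.41°C, giving 0.6°C.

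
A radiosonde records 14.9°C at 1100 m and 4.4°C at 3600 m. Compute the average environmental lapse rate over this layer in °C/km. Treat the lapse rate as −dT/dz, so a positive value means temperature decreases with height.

Γ = −ΔT/Δz = (14.9 − 4.4) / (3600 − 1100) m
  = 10.5°C / 2.5 km = 4.2°C/km

4.2°C/km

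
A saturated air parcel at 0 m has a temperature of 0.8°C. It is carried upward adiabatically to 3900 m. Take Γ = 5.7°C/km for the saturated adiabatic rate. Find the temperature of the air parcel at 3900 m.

0 → 3900 m (saturated adiabatic, 5.7°C/km): ΔT = -5.7 × 3.9 = -22.23°C → T = -21.43°C

-21.43°C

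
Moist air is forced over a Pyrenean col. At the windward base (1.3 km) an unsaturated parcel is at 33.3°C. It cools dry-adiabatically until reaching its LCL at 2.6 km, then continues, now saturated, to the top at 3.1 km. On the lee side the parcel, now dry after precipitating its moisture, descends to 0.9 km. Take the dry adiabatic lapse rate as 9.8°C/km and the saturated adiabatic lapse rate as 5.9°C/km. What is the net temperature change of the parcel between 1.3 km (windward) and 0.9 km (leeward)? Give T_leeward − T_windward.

1300 → 2600 m (dry, 9.8°C/km): ΔT = -9.8 × 1.3 = -12.74°C → T = 20.56°C
2600 → 3100 m (saturated, 5.9°C/km): ΔT = -5.9 × 0.5 = -2.95°C → T = 17.61°C
3100 → 900 m (dry descent, 9.8°C/km): ΔT = +9.8 × 2.2 = +21.56°C → T = 39.17°C
Net change vs windward start: 39.17 − 33.3 = +5.87°C

+5.87°C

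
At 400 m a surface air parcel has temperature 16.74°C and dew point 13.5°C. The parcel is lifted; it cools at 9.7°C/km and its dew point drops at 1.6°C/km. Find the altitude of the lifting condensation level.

T and T_d converge at 9.7 − 1.6 = 8.1°C per km
Height above start = (16.74 − 13.5) / 8.1 = 0.4 km
LCL altitude = 400 m + 400 m = 800 m

800 m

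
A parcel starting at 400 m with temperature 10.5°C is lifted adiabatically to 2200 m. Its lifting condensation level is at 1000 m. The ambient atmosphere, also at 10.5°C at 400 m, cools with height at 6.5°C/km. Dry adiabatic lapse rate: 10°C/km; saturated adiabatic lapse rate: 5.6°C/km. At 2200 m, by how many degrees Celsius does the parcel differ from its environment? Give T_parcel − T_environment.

-1.02°C (parcel cooler than environment)

Parcel:
  Dry to 1000 m: -10 × 0.6 km = -6°C, so T = 4.5°C.
  Saturated to 2200 m: -5.6 × 1.2 km = -6.72°C, so T = -2.22°C.
Environment:
  Environment to 2200 m: -6.5 × 1.8 km = -11.7°C, so T = -1.2°C.
T_parcel − T_env = -2.22 − (-1.2) = -1.02°C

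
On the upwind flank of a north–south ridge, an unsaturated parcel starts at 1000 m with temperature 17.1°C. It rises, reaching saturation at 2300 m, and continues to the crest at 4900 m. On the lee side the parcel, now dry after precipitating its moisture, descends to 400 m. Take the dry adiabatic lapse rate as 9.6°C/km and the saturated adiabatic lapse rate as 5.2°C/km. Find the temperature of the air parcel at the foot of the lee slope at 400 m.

1000 → 2300 m (dry, 9.6°C/km): ΔT = -9.6 × 1.3 = -12.48°C → T = 4.62°C
2300 → 4900 m (saturated, 5.2°C/km): ΔT = -5.2 × 2.6 = -13.52°C → T = -8.9°C
4900 → 400 m (dry descent, 9.6°C/km): ΔT = +9.6 × 4.5 = +43.2°C → T = 34.3°C

34.3°C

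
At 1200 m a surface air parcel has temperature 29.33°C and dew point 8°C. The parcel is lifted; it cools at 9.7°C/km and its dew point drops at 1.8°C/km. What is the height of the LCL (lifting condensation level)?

3900 m

T and T_d converge at 9.7 − 1.8 = 7.9°C per km
Height above start = (29.33 − 8) / 7.9 = 2.7 km
LCL altitude = 1200 m + 2700 m = 3900 m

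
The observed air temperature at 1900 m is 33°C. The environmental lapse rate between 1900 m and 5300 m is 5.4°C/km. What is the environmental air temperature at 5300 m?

1900 → 5300 m (environmental, 5.4°C/km): ΔT = -5.4 × 3.4 = -18.36°C → T = 14.64°C

14.64°C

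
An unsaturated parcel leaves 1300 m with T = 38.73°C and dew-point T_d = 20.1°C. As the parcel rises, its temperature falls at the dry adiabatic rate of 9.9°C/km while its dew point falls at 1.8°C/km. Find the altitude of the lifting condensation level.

3600 m

T and T_d converge at 9.9 − 1.8 = 8.1°C per km
Height above start = (38.73 − 20.1) / 8.1 = 2.3 km
LCL altitude = 1300 m + 2300 m = 3600 m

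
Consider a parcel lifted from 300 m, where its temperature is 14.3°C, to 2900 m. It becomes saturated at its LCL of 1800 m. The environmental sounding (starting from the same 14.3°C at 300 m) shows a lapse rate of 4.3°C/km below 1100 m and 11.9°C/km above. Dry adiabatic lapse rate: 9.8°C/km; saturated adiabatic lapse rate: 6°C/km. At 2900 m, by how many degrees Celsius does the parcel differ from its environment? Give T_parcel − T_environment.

Parcel:
  Dry to 1800 m: -9.8 × 1.5 km = -14.7°C, so T = -0.4°C.
  Saturated to 2900 m: -6 × 1.1 km = -6.6°C, so T = -7°C.
Environment:
  Environment, lower layer to 1100 m: -4.3 × 0.8 km = -3.44°C, so T = 10.86°C.
  Environment, upper layer to 2900 m: -11.9 × 1.8 km = -21.42°C, so T = -10.56°C.
T_parcel − T_env = -7 − (-10.56) = +3.56°C

+3.56°C (parcel warmer than environment)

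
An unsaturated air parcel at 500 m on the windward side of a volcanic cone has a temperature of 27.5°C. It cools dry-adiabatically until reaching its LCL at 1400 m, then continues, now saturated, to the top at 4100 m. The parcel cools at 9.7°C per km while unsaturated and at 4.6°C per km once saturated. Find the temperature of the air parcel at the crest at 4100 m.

From 500 m to 1400 m (dry): cools by 9.7 × 0.9 = 8.73°C, giving 18.77°C.
From 1400 m to 4100 m (saturated): cools by 4.6 × 2.7 = 12.42°C, giving 6.35°C.

6.35°C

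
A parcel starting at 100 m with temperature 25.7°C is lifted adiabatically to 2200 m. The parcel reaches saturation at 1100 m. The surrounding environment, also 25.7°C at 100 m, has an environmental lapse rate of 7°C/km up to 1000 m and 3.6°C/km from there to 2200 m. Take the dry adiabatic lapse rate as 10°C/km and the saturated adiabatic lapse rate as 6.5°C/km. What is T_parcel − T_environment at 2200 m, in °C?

Parcel:
  From 100 m to 1100 m (dry): cools by 10 × 1 = 10°C, giving 15.7°C.
  From 1100 m to 2200 m (saturated): cools by 6.5 × 1.1 = 7.15°C, giving 8.55°C.
Environment:
  From 100 m to 1000 m (environment, lower layer): cools by 7 × 0.9 = 6.3°C, giving 19.4°C.
  From 1000 m to 2200 m (environment, upper layer): cools by 3.6 × 1.2 = 4.32°C, giving 15.08°C.
T_parcel − T_env = 8.55 − 15.08 = -6.53°C

-6.53°C (parcel cooler than environment)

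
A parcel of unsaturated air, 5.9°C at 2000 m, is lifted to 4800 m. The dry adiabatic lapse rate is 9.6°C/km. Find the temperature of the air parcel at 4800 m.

2000 → 4800 m (dry adiabatic, 9.6°C/km): ΔT = -9.6 × 2.8 = -26.88°C → T = -20.98°C

-20.98°C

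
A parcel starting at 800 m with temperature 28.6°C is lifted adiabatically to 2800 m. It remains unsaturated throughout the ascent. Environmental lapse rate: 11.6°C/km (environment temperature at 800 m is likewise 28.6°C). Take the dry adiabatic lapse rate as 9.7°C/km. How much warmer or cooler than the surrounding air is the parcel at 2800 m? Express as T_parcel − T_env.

+3.8°C (parcel warmer than environment)

Parcel:
  Dry to 2800 m: -9.7 × 2 km = -19.4°C, so T = 9.2°C.
Environment:
  Environment to 2800 m: -11.6 × 2 km = -23.2°C, so T = 5.4°C.
T_parcel − T_env = 9.2 − 5.4 = +3.8°C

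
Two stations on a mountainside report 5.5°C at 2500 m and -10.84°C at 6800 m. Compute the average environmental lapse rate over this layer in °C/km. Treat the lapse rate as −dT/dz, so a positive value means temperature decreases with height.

3.8°C/km

Γ = −ΔT/Δz = (5.5 − (-10.84)) / (6800 − 2500) m
  = 16.34°C / 4.3 km = 3.8°C/km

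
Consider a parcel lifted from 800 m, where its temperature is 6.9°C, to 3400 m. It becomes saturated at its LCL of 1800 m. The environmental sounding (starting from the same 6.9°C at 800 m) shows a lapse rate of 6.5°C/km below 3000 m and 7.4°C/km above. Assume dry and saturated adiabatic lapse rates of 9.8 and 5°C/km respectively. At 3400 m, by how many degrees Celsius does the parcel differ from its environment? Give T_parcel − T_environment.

Parcel:
  800–1800 m, dry: Δz = 1 km ⇒ ΔT = -9.8°C; T = -2.9°C
  1800–3400 m, saturated: Δz = 1.6 km ⇒ ΔT = -8°C; T = -10.9°C
Environment:
  800–3000 m, environment, lower layer: Δz = 2.2 km ⇒ ΔT = -14.3°C; T = -7.4°C
  3000–3400 m, environment, upper layer: Δz = 0.4 km ⇒ ΔT = -2.96°C; T = -10.36°C
T_parcel − T_env = -10.9 − (-10.36) = -0.54°C

-0.54°C (parcel cooler than environment)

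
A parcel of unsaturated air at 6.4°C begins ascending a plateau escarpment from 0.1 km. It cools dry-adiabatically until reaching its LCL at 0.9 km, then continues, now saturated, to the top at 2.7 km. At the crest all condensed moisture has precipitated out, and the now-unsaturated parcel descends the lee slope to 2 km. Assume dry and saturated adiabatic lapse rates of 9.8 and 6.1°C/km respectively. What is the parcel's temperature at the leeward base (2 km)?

From 100 m to 900 m (dry): cools by 9.8 × 0.8 = 7.84°C, giving -1.44°C.
From 900 m to 2700 m (saturated): cools by 6.1 × 1.8 = 10.98°C, giving -12.42°C.
From 2700 m to 2000 m (dry descent): warms by 9.8 × 0.7 = 6.86°C, giving -5.56°C.

-5.56°C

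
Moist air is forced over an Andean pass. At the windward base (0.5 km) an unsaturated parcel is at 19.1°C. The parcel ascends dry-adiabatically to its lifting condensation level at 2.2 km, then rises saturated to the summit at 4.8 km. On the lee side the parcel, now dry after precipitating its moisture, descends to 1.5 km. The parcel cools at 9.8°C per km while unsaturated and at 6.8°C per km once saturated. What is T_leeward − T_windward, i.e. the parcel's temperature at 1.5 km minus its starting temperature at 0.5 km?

From 500 m to 2200 m (dry): cools by 9.8 × 1.7 = 16.66°C, giving 2.44°C.
From 2200 m to 4800 m (saturated): cools by 6.8 × 2.6 = 17.68°C, giving -15.24°C.
From 4800 m to 1500 m (dry descent): warms by 9.8 × 3.3 = 32.34°C, giving 17.1°C.
Net change vs windward start: 17.1 − 19.1 = -2°C

-2°C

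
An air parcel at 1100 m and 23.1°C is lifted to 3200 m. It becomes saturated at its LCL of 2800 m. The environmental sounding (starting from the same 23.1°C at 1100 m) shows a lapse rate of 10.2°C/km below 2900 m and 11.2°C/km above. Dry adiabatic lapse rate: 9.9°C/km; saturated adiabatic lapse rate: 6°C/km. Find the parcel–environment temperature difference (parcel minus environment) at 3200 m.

Parcel:
  1100 → 2800 m (dry, 9.9°C/km): ΔT = -9.9 × 1.7 = -16.83°C → T = 6.27°C
  2800 → 3200 m (saturated, 6°C/km): ΔT = -6 × 0.4 = -2.4°C → T = 3.87°C
Environment:
  1100 → 2900 m (environment, lower layer, 10.2°C/km): ΔT = -10.2 × 1.8 = -18.36°C → T = 4.74°C
  2900 → 3200 m (environment, upper layer, 11.2°C/km): ΔT = -11.2 × 0.3 = -3.36°C → T = 1.38°C
T_parcel − T_env = 3.87 − 1.38 = +2.49°C

+2.49°C (parcel warmer than environment)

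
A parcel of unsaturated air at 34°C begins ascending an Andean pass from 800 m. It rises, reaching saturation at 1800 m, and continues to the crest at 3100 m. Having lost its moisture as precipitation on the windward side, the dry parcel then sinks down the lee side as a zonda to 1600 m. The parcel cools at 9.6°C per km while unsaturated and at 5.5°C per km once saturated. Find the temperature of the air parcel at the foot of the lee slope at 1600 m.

From 800 m to 1800 m (dry): cools by 9.6 × 1 = 9.6°C, giving 24.4°C.
From 1800 m to 3100 m (saturated): cools by 5.5 × 1.3 = 7.15°C, giving 17.25°C.
From 3100 m to 1600 m (dry descent): warms by 9.6 × 1.5 = 14.4°C, giving 31.65°C.

31.65°C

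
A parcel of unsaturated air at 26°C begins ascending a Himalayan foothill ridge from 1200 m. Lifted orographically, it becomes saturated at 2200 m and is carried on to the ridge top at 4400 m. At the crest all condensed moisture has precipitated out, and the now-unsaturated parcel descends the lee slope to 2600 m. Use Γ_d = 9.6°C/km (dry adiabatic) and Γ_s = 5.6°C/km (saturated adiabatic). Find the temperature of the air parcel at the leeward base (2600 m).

21.36°C

From 1200 m to 2200 m (dry): cools by 9.6 × 1 = 9.6°C, giving 16.4°C.
From 2200 m to 4400 m (saturated): cools by 5.6 × 2.2 = 12.32°C, giving 4.08°C.
From 4400 m to 2600 m (dry descent): warms by 9.6 × 1.8 = 17.28°C, giving 21.36°C.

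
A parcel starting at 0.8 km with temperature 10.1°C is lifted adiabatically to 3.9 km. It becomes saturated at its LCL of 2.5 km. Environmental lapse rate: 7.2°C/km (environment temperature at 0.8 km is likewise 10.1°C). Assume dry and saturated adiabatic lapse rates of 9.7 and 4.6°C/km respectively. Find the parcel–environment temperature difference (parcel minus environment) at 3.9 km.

-0.61°C (parcel cooler than environment)

Parcel:
  800 → 2500 m (dry, 9.7°C/km): ΔT = -9.7 × 1.7 = -16.49°C → T = -6.39°C
  2500 → 3900 m (saturated, 4.6°C/km): ΔT = -4.6 × 1.4 = -6.44°C → T = -12.83°C
Environment:
  800 → 3900 m (environment, 7.2°C/km): ΔT = -7.2 × 3.1 = -22.32°C → T = -12.22°C
T_parcel − T_env = -12.83 − (-12.22) = -0.61°C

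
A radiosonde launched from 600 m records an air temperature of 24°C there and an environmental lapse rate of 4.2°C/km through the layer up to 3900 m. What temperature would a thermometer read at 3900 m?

600 → 3900 m (environmental, 4.2°C/km): ΔT = -4.2 × 3.3 = -13.86°C → T = 10.14°C

10.14°C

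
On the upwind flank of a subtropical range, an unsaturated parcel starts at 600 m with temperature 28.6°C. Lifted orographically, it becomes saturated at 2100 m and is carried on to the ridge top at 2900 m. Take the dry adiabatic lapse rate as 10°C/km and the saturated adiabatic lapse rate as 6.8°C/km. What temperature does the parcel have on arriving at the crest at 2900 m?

600 → 2100 m (dry, 10°C/km): ΔT = -10 × 1.5 = -15°C → T = 13.6°C
2100 → 2900 m (saturated, 6.8°C/km): ΔT = -6.8 × 0.8 = -5.44°C → T = 8.16°C

8.16°C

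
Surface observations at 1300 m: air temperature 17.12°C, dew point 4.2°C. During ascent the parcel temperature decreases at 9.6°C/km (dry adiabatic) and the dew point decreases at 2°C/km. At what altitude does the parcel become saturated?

T and T_d converge at 9.6 − 2 = 7.6°C per km
Height above start = (17.12 − 4.2) / 7.6 = 1.7 km
LCL altitude = 1300 m + 1700 m = 3000 m

3000 m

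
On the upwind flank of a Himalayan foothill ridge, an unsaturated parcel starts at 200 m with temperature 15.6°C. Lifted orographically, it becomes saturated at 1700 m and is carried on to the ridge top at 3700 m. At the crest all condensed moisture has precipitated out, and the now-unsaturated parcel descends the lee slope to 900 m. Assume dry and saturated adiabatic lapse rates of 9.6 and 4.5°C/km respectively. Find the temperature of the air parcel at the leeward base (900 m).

19.08°C

Dry to 1700 m: -9.6 × 1.5 km = -14.4°C, so T = 1.2°C.
Saturated to 3700 m: -4.5 × 2 km = -9°C, so T = -7.8°C.
Dry descent to 900 m: +9.6 × 2.8 km = +26.88°C, so T = 19.08°C.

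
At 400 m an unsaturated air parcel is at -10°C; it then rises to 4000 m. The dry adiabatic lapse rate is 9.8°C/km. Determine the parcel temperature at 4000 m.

-45.28°C

400–4000 m, dry adiabatic: Δz = 3.6 km ⇒ ΔT = -35.28°C; T = -45.28°C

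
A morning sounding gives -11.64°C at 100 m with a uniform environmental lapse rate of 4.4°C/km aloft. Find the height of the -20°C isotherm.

Height above start = (-11.64 − (-20)) / 4.4 = 1.9 km
Altitude = 100 m + 1900 m = 2000 m

2000 m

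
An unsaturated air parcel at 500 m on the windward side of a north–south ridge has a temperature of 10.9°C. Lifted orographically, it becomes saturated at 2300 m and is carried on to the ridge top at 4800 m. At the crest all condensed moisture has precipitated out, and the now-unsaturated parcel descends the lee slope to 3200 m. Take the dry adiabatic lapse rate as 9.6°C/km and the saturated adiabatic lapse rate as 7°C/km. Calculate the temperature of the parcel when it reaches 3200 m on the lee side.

-8.52°C

500 → 2300 m (dry, 9.6°C/km): ΔT = -9.6 × 1.8 = -17.28°C → T = -6.38°C
2300 → 4800 m (saturated, 7°C/km): ΔT = -7 × 2.5 = -17.5°C → T = -23.88°C
4800 → 3200 m (dry descent, 9.6°C/km): ΔT = +9.6 × 1.6 = +15.36°C → T = -8.52°C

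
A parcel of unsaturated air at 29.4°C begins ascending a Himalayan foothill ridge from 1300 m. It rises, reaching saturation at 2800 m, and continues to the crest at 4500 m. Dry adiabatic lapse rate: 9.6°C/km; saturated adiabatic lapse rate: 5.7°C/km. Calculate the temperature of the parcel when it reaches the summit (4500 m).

5.31°C

1300–2800 m, dry: Δz = 1.5 km ⇒ ΔT = -14.4°C; T = 15°C
2800–4500 m, saturated: Δz = 1.7 km ⇒ ΔT = -9.69°C; T = 5.31°C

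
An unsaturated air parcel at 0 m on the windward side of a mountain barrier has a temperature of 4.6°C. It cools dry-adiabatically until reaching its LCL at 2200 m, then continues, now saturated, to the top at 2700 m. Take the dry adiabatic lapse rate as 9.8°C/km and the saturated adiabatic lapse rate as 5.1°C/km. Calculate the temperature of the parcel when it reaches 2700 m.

-19.51°C

Dry to 2200 m: -9.8 × 2.2 km = -21.56°C, so T = -16.96°C.
Saturated to 2700 m: -5.1 × 0.5 km = -2.55°C, so T = -19.51°C.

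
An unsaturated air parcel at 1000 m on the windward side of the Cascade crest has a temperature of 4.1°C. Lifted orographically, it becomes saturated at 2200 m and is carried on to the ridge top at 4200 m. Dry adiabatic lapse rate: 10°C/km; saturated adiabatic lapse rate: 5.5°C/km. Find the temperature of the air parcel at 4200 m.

-18.9°C

1000–2200 m, dry: Δz = 1.2 km ⇒ ΔT = -12°C; T = -7.9°C
2200–4200 m, saturated: Δz = 2 km ⇒ ΔT = -11°C; T = -18.9°C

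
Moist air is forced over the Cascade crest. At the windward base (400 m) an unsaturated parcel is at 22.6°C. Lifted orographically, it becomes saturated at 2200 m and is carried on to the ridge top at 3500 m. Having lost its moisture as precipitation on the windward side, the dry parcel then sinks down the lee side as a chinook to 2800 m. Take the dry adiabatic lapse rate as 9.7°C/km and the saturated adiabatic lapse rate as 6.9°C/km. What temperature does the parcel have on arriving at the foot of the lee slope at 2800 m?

2.96°C

Dry to 2200 m: -9.7 × 1.8 km = -17.46°C, so T = 5.14°C.
Saturated to 3500 m: -6.9 × 1.3 km = -8.97°C, so T = -3.83°C.
Dry descent to 2800 m: +9.7 × 0.7 km = +6.79°C, so T = 2.96°C.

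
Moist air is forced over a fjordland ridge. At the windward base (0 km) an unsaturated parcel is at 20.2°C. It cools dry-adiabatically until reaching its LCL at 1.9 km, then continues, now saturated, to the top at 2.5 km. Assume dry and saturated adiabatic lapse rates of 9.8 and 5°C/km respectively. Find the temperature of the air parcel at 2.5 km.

-1.42°C

Dry to 1900 m: -9.8 × 1.9 km = -18.62°C, so T = 1.58°C.
Saturated to 2500 m: -5 × 0.6 km = -3°C, so T = -1.42°C.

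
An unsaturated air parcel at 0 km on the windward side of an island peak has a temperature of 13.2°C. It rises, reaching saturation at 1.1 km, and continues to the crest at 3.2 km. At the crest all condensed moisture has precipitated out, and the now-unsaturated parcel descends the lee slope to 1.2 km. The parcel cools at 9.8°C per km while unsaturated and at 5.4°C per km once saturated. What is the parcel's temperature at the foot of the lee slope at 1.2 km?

0 → 1100 m (dry, 9.8°C/km): ΔT = -9.8 × 1.1 = -10.78°C → T = 2.42°C
1100 → 3200 m (saturated, 5.4°C/km): ΔT = -5.4 × 2.1 = -11.34°C → T = -8.92°C
3200 → 1200 m (dry descent, 9.8°C/km): ΔT = +9.8 × 2 = +19.6°C → T = 10.68°C

10.68°C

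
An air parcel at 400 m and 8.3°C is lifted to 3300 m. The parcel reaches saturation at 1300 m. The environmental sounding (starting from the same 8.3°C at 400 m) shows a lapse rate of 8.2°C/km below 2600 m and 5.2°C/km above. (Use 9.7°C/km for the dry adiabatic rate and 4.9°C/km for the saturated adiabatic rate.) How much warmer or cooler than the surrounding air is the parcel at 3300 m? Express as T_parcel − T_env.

+3.15°C (parcel warmer than environment)

Parcel:
  From 400 m to 1300 m (dry): cools by 9.7 × 0.9 = 8.73°C, giving -0.43°C.
  From 1300 m to 3300 m (saturated): cools by 4.9 × 2 = 9.8°C, giving -10.23°C.
Environment:
  From 400 m to 2600 m (environment, lower layer): cools by 8.2 × 2.2 = 18.04°C, giving -9.74°C.
  From 2600 m to 3300 m (environment, upper layer): cools by 5.2 × 0.7 = 3.64°C, giving -13.38°C.
T_parcel − T_env = -10.23 − (-13.38) = +3.15°C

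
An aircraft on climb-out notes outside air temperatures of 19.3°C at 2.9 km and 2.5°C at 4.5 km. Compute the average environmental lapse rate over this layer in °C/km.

Γ = −ΔT/Δz = (19.3 − 2.5) / (4500 − 2900) m
  = 16.8°C / 1.6 km = 10.5°C/km

10.5°C/km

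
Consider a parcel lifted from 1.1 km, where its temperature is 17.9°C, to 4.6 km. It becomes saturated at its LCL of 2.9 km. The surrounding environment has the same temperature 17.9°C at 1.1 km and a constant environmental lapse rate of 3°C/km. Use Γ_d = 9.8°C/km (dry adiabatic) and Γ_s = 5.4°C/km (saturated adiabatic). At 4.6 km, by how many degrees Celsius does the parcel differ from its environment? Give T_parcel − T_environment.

Parcel:
  1100–2900 m, dry: Δz = 1.8 km ⇒ ΔT = -17.64°C; T = 0.26°C
  2900–4600 m, saturated: Δz = 1.7 km ⇒ ΔT = -9.18°C; T = -8.92°C
Environment:
  1100–4600 m, environment: Δz = 3.5 km ⇒ ΔT = -10.5°C; T = 7.4°C
T_parcel − T_env = -8.92 − 7.4 = -16.32°C

-16.32°C (parcel cooler than environment)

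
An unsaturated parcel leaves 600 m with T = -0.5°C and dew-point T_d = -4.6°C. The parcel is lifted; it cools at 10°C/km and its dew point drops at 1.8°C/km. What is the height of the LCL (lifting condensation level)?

T and T_d converge at 10 − 1.8 = 8.2°C per km
Height above start = (-0.5 − (-4.6)) / 8.2 = 0.5 km
LCL altitude = 600 m + 500 m = 1100 m

1100 m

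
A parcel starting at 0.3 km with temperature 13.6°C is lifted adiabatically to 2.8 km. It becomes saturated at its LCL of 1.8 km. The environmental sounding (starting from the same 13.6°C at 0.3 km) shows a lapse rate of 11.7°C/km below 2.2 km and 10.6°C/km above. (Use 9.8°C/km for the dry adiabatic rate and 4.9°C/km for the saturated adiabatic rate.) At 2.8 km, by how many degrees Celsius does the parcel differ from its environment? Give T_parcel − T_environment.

+8.99°C (parcel warmer than environment)

Parcel:
  300–1800 m, dry: Δz = 1.5 km ⇒ ΔT = -14.7°C; T = -1.1°C
  1800–2800 m, saturated: Δz = 1 km ⇒ ΔT = -4.9°C; T = -6°C
Environment:
  300–2200 m, environment, lower layer: Δz = 1.9 km ⇒ ΔT = -22.23°C; T = -8.63°C
  2200–2800 m, environment, upper layer: Δz = 0.6 km ⇒ ΔT = -6.36°C; T = -14.99°C
T_parcel − T_env = -6 − (-14.99) = +8.99°C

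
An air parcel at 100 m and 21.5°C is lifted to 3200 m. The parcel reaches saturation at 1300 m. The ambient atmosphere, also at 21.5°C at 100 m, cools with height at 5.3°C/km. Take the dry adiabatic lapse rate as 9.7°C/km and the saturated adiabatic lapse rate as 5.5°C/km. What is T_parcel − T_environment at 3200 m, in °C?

Parcel:
  100–1300 m, dry: Δz = 1.2 km ⇒ ΔT = -11.64°C; T = 9.86°C
  1300–3200 m, saturated: Δz = 1.9 km ⇒ ΔT = -10.45°C; T = -0.59°C
Environment:
  100–3200 m, environment: Δz = 3.1 km ⇒ ΔT = -16.43°C; T = 5.07°C
T_parcel − T_env = -0.59 − 5.07 = -5.66°C

-5.66°C (parcel cooler than environment)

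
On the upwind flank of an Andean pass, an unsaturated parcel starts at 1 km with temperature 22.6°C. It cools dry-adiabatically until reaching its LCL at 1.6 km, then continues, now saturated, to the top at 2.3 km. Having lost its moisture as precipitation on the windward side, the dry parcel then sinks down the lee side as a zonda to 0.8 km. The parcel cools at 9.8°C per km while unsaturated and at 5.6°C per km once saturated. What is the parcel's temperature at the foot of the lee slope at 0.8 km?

27.5°C

1000 → 1600 m (dry, 9.8°C/km): ΔT = -9.8 × 0.6 = -5.88°C → T = 16.72°C
1600 → 2300 m (saturated, 5.6°C/km): ΔT = -5.6 × 0.7 = -3.92°C → T = 12.8°C
2300 → 800 m (dry descent, 9.8°C/km): ΔT = +9.8 × 1.5 = +14.7°C → T = 27.5°C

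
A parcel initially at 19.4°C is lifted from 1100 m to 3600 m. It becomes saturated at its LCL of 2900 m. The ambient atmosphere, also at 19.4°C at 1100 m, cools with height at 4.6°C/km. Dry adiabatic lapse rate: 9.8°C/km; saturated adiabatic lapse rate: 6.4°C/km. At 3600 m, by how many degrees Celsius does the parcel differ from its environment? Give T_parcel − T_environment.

Parcel:
  Dry to 2900 m: -9.8 × 1.8 km = -17.64°C, so T = 1.76°C.
  Saturated to 3600 m: -6.4 × 0.7 km = -4.48°C, so T = -2.72°C.
Environment:
  Environment to 3600 m: -4.6 × 2.5 km = -11.5°C, so T = 7.9°C.
T_parcel − T_env = -2.72 − 7.9 = -10.62°C

-10.62°C (parcel cooler than environment)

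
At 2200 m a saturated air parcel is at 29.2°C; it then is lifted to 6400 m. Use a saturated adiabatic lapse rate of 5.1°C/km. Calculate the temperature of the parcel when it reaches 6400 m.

Saturated adiabatic to 6400 m: -5.1 × 4.2 km = -21.42°C, so T = 7.78°C.

7.78°C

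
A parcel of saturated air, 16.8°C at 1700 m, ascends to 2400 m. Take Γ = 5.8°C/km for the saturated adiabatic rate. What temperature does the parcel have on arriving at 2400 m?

From 1700 m to 2400 m (saturated adiabatic): cools by 5.8 × 0.7 = 4.06°C, giving 12.74°C.

12.74°C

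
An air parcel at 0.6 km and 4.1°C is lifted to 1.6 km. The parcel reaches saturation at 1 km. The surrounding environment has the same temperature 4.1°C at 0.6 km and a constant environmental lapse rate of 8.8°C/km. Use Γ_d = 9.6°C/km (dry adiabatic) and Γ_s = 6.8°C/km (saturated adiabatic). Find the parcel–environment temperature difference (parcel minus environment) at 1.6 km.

Parcel:
  600–1000 m, dry: Δz = 0.4 km ⇒ ΔT = -3.84°C; T = 0.26°C
  1000–1600 m, saturated: Δz = 0.6 km ⇒ ΔT = -4.08°C; T = -3.82°C
Environment:
  600–1600 m, environment: Δz = 1 km ⇒ ΔT = -8.8°C; T = -4.7°C
T_parcel − T_env = -3.82 − (-4.7) = +0.88°C

+0.88°C (parcel warmer than environment)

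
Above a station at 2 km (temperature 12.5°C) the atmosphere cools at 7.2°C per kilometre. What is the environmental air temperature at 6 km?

From 2000 m to 6000 m (environmental): cools by 7.2 × 4 = 28.8°C, giving -16.3°C.

-16.3°C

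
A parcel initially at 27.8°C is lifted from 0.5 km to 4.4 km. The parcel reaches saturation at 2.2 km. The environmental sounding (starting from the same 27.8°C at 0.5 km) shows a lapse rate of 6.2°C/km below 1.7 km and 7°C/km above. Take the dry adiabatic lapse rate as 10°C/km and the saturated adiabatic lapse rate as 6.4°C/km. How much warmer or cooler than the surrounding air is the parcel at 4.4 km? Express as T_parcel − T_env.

-4.74°C (parcel cooler than environment)

Parcel:
  500 → 2200 m (dry, 10°C/km): ΔT = -10 × 1.7 = -17°C → T = 10.8°C
  2200 → 4400 m (saturated, 6.4°C/km): ΔT = -6.4 × 2.2 = -14.08°C → T = -3.28°C
Environment:
  500 → 1700 m (environment, lower layer, 6.2°C/km): ΔT = -6.2 × 1.2 = -7.44°C → T = 20.36°C
  1700 → 4400 m (environment, upper layer, 7°C/km): ΔT = -7 × 2.7 = -18.9°C → T = 1.46°C
T_parcel − T_env = -3.28 − 1.46 = -4.74°C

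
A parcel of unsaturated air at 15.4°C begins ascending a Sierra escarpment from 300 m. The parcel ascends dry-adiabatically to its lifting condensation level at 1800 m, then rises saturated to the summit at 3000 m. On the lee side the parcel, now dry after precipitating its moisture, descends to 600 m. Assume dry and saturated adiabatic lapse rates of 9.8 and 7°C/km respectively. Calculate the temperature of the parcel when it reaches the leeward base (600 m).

15.82°C

300 → 1800 m (dry, 9.8°C/km): ΔT = -9.8 × 1.5 = -14.7°C → T = 0.7°C
1800 → 3000 m (saturated, 7°C/km): ΔT = -7 × 1.2 = -8.4°C → T = -7.7°C
3000 → 600 m (dry descent, 9.8°C/km): ΔT = +9.8 × 2.4 = +23.52°C → T = 15.82°C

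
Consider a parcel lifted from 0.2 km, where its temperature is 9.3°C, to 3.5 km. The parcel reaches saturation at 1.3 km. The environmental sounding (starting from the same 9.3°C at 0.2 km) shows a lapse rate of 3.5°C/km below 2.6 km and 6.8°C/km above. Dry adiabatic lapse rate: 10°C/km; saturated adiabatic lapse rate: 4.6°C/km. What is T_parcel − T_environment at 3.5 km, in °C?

-6.6°C (parcel cooler than environment)

Parcel:
  200 → 1300 m (dry, 10°C/km): ΔT = -10 × 1.1 = -11°C → T = -1.7°C
  1300 → 3500 m (saturated, 4.6°C/km): ΔT = -4.6 × 2.2 = -10.12°C → T = -11.82°C
Environment:
  200 → 2600 m (environment, lower layer, 3.5°C/km): ΔT = -3.5 × 2.4 = -8.4°C → T = 0.9°C
  2600 → 3500 m (environment, upper layer, 6.8°C/km): ΔT = -6.8 × 0.9 = -6.12°C → T = -5.22°C
T_parcel − T_env = -11.82 − (-5.22) = -6.6°C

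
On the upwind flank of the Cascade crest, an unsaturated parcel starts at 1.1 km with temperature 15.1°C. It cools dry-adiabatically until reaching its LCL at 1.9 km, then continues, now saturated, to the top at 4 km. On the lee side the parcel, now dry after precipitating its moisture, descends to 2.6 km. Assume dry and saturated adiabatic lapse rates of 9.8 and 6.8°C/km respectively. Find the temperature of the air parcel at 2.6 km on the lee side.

1100 → 1900 m (dry, 9.8°C/km): ΔT = -9.8 × 0.8 = -7.84°C → T = 7.26°C
1900 → 4000 m (saturated, 6.8°C/km): ΔT = -6.8 × 2.1 = -14.28°C → T = -7.02°C
4000 → 2600 m (dry descent, 9.8°C/km): ΔT = +9.8 × 1.4 = +13.72°C → T = 6.7°C

6.7°C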